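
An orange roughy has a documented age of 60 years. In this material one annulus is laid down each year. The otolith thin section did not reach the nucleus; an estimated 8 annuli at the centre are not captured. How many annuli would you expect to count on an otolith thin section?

At one annulus per year, 60 years correspond to 60 annuli.
60 − 8 missed = 52 annuli expected in the prepared section.

52 annuli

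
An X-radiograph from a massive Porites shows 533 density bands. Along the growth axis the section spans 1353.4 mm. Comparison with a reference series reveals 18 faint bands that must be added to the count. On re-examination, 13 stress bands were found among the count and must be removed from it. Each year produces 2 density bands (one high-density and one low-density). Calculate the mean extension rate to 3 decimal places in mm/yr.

After corrections the count is 533 − 13 + 18 = 538 density bands.
538 density bands at 2 per year is 538 / 2 = 269 years.
Extension rate ≈ 1353.4 / 269 = 5.031 mm/yr.

5.031 mm/yr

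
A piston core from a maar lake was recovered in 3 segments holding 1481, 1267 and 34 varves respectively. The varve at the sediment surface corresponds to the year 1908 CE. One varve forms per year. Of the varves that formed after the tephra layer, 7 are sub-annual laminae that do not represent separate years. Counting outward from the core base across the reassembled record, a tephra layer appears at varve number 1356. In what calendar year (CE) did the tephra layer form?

Total varves = 1481 + 1267 + 34 = 2782.
Between varve 1356 and the sediment surface there are 2782 − 1356 = 1426 varves.
1426 − 7 false = 1419 true varves after the tephra layer.
The varve at the sediment surface is 1908 CE, so the tephra layer dates to 1908 − 1419 = 489 CE.

489 CE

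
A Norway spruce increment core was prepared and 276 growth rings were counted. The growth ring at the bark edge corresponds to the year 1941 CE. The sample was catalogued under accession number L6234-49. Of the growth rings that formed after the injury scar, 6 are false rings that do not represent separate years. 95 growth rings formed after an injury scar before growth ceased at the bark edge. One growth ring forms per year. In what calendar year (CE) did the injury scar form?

There are 95 growth rings younger than the injury scar.
95 − 6 false = 89 true growth rings after the injury scar.
1941 − 89 = 1852 CE.

1852 CE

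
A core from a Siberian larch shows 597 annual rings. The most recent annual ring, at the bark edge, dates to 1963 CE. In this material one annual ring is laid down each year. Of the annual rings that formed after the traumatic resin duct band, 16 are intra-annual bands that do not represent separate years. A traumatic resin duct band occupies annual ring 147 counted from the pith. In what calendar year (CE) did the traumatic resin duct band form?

1529 CE

Between annual ring 147 and the bark edge there are 597 − 147 = 450 annual rings.
Excluding 16 false annual rings: 450 − 16 = 434.
Counting back 434 years from 1963 CE places the traumatic resin duct band in 1963 − 434 = 1529 CE.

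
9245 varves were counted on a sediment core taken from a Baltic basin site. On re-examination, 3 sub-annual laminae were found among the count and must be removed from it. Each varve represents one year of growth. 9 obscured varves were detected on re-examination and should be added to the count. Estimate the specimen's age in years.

True varve count = 9245 − 3 + 9 = 9251.
At one varve per year, that is 9251 years.

9251 yr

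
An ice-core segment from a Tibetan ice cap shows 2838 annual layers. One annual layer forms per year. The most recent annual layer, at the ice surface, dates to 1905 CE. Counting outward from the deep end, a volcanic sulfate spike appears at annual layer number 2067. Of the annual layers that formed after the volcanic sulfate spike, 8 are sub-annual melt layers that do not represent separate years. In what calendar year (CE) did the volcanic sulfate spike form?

1142 CE

Between annual layer 2067 and the ice surface there are 2838 − 2067 = 771 annual layers.
Excluding 8 false annual layers: 771 − 8 = 763.
Counting back 763 years from 1905 CE places the volcanic sulfate spike in 1905 − 763 = 1142 CE.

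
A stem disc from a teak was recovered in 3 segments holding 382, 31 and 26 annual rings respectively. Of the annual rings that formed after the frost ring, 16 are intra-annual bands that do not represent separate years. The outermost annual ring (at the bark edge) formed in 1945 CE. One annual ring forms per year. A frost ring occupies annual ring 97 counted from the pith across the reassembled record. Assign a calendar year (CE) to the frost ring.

1619 CE

Total annual rings = 382 + 31 + 26 = 439.
439 − 97 = 342 annual rings lie beyond the frost ring toward the bark edge.
342 − 16 false = 326 true annual rings after the frost ring.
The annual ring at the bark edge is 1945 CE, so the frost ring dates to 1945 − 326 = 1619 CE.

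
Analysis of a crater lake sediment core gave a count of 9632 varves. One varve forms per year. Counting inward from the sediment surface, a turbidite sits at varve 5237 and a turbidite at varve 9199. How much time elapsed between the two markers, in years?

Separation: 9199 − 5237 = 3962 varves.
At one varve per year, 3962 years elapsed between them.

3962 yr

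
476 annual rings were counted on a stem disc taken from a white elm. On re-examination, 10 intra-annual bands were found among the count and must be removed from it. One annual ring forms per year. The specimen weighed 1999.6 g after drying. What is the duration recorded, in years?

Adjusted count: 476 − 10 = 466 annual rings.
With a one-to-one annual ring periodicity this is 466 years.

466 yr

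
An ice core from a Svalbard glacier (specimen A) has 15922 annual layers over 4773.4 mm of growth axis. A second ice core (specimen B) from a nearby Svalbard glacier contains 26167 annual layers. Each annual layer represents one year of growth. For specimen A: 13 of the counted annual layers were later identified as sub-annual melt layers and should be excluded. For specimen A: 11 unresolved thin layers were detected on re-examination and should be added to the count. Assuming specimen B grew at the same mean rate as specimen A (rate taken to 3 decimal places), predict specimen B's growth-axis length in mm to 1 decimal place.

7850.1 mm

Specimen A: adjusted count: 15922 − 13 + 11 = 15920 annual layers.
A: Extension rate ≈ 4773.4 / 15920 = 0.300 mm/yr.
B's length ≈ 0.300 × 26167 = 7850.1 mm.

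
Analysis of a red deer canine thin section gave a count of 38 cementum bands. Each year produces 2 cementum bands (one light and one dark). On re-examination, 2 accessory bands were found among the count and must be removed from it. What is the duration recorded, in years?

18 yr

Correcting the raw count gives 38 − 2 = 36 true cementum bands.
36 cementum bands at 2 per year is 36 / 2 = 18 years.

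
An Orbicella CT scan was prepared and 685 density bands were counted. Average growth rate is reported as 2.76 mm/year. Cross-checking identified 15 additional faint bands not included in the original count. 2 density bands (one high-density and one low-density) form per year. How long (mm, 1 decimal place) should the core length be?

966.0 mm

Correcting the raw count gives 685 + 15 = 700 true density bands.
With 2 density bands per year, 700 / 2 = 350 years.
350 years at 2.76 mm/year gives 2.76 × 350 = 966.0 mm.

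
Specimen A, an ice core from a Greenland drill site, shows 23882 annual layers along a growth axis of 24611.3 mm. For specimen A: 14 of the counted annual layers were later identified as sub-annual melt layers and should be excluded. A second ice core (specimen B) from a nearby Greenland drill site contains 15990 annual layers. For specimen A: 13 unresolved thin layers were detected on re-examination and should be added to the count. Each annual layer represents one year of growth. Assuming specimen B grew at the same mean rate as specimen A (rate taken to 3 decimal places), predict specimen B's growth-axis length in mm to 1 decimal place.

16485.7 mm

Specimen A: after corrections the count is 23882 − 14 + 13 = 23881 annual layers.
A: Mean rate = 24611.3 mm / 23881 years ≈ 1.031 mm/yr.
B's length ≈ 1.031 × 15990 = 16485.7 mm.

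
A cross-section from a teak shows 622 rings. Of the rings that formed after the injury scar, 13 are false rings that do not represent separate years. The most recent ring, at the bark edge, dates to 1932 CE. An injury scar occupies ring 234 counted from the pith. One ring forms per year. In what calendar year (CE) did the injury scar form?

1557 CE

622 − 234 = 388 rings lie beyond the injury scar toward the bark edge.
Excluding 13 false rings: 388 − 13 = 375.
1932 − 375 = 1557 CE.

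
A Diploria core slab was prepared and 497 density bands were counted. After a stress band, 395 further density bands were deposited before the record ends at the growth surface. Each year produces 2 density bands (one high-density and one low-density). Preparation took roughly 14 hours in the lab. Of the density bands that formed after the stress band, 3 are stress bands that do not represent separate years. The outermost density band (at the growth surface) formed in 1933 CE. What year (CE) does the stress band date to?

There are 395 density bands younger than the stress band.
395 − 3 false = 392 true density bands after the stress band.
Dividing by 2 density bands per year: 392 / 2 = 196 years.
The density band at the growth surface is 1933 CE, so the stress band dates to 1933 − 196 = 1737 CE.

1737 CE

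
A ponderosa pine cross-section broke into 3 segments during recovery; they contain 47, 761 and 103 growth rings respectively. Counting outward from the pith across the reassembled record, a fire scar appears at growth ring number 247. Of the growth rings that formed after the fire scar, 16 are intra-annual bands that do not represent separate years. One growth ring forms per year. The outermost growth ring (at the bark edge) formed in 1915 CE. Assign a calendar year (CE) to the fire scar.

1267 CE

Total growth rings = 47 + 761 + 103 = 911.
Between growth ring 247 and the bark edge there are 911 − 247 = 664 growth rings.
Excluding 16 false growth rings: 664 − 16 = 648.
Counting back 648 years from 1915 CE places the fire scar in 1915 − 648 = 1267 CE.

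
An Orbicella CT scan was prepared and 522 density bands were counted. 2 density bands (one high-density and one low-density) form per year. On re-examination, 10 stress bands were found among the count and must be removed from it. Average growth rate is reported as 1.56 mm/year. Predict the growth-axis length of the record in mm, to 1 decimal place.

Correcting the raw count gives 522 − 10 = 512 true density bands.
Dividing by 2 density bands per year: 512 / 2 = 256 years.
Predicted length = 1.56 mm/year × 256 years = 399.4 mm.

399.4 mm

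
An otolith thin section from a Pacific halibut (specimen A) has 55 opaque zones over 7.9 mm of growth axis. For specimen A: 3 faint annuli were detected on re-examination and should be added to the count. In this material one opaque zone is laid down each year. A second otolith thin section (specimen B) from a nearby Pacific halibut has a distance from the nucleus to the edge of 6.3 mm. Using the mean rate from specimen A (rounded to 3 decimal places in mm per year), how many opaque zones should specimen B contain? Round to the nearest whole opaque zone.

Specimen A: true opaque zone count = 55 + 3 = 58.
A: Extension rate ≈ 7.9 / 58 = 0.136 mm/year.
Specimen B: 6.3 mm / 0.136 mm per year = 46.32 years ≈ 46 opaque zones.

46 opaque zones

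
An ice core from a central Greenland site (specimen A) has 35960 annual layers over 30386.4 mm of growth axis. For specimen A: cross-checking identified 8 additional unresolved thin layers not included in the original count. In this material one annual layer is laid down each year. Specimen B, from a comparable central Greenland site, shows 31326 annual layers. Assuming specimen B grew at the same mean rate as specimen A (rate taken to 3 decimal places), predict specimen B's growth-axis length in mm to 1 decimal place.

Specimen A: true annual layer count = 35960 + 8 = 35968.
A: Extension rate ≈ 30386.4 / 35968 = 0.845 mm/year.
For B, 0.845 mm/year × 31326 years = 26470.5 mm.

26470.5 mm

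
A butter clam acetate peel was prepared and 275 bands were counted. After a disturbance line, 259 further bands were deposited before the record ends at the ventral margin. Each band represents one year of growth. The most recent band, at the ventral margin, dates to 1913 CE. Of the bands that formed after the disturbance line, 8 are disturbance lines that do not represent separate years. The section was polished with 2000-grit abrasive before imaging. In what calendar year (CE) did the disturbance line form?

259 bands post-date the disturbance line.
Excluding 8 false bands: 259 − 8 = 251.
The band at the ventral margin is 1913 CE, so the disturbance line dates to 1913 − 251 = 1662 CE.

1662 CE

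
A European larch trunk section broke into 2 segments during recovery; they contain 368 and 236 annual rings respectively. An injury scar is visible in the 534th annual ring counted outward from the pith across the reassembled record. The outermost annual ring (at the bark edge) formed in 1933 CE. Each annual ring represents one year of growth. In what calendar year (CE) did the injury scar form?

1863 CE

Total annual rings = 368 + 236 = 604.
The injury scar sits at annual ring 534 from the pith, so 604 − 534 = 70 annual rings formed after it.
Counting back 70 years from 1933 CE places the injury scar in 1933 − 70 = 1863 CE.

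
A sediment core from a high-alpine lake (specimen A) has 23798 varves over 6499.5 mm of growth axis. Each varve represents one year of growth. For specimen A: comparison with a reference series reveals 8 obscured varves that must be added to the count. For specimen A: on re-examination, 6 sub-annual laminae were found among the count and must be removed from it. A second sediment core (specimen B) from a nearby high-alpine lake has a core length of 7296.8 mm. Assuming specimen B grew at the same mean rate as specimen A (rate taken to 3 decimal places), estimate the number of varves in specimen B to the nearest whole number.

Specimen A: true varve count = 23798 − 6 + 8 = 23800.
A: Mean rate = 6499.5 mm / 23800 years ≈ 0.273 mm/yr.
B spans 7296.8 / 0.273 = 26728.21 years ≈ 26728 varves.

26728 varves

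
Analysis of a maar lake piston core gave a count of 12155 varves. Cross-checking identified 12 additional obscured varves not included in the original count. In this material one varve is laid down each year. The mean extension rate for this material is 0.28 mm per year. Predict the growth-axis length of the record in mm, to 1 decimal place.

Adjusted count: 12155 + 12 = 12167 varves.
12167 years at 0.28 mm/year gives 0.28 × 12167 = 3406.8 mm.

3406.8 mm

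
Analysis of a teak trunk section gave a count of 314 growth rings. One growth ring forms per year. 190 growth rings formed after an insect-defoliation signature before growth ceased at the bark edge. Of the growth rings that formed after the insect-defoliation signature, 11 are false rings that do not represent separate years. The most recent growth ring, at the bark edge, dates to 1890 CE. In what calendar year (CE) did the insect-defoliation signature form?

1711 CE

190 growth rings formed after the insect-defoliation signature.
Excluding 11 false growth rings: 190 − 11 = 179.
1890 − 179 = 1711 CE.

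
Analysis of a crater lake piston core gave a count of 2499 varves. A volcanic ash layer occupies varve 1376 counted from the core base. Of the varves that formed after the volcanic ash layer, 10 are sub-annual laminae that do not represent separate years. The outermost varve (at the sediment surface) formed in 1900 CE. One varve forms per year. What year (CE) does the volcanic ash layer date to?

787 CE

Between varve 1376 and the sediment surface there are 2499 − 1376 = 1123 varves.
Removing the 10 false varves leaves 1123 − 10 = 1113 true varves beyond the volcanic ash layer.
1900 − 1113 = 787 CE.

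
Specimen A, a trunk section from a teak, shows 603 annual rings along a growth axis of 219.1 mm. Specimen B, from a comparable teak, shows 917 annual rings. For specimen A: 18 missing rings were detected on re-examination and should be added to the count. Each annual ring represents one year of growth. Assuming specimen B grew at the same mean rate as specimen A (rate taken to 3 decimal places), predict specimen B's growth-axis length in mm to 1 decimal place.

Specimen A: adjusted count: 603 + 18 = 621 annual rings.
A: Extension rate ≈ 219.1 / 621 = 0.353 mm per year.
For B, 0.353 mm/year × 917 years = 323.7 mm.

323.7 mm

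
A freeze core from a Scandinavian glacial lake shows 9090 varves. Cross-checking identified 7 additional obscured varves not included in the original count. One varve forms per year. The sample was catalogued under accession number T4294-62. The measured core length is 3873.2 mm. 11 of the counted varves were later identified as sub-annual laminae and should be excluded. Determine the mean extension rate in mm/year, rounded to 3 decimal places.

Correcting the raw count gives 9090 − 11 + 7 = 9086 true varves.
3873.2 mm over 9086 years gives 3873.2 / 9086 ≈ 0.426 mm/year.

0.426 mm/year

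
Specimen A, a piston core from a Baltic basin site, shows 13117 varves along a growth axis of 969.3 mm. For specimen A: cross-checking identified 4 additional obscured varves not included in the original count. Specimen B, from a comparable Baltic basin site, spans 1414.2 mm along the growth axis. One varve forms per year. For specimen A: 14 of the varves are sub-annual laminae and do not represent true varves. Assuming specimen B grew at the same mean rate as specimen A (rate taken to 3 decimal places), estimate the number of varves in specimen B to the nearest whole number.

Specimen A: adjusted count: 13117 − 14 + 4 = 13107 varves.
A: 969.3 mm over 13107 years gives 969.3 / 13107 ≈ 0.074 mm per year.
For B, 1414.2 / 0.074 = 19110.81 years ≈ 19111 varves.

19111 varves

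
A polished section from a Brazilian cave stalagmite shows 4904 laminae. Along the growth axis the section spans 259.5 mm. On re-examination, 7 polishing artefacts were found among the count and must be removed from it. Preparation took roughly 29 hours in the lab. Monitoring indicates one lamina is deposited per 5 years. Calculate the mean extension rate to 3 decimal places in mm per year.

0.011 mm per year

Correcting the raw count gives 4904 − 7 = 4897 true laminae.
Multiplying by 5 years per lamina: 4897 × 5 = 24485 years.
259.5 mm over 24485 years gives 259.5 / 24485 ≈ 0.011 mm per year.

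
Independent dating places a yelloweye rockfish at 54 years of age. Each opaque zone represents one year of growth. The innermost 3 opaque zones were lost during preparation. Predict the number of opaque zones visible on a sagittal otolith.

At one opaque zone per year, 54 years correspond to 54 opaque zones.
Subtracting the 3 opaque zones not captured gives 54 − 3 = 51 opaque zones in the record.

51 opaque zones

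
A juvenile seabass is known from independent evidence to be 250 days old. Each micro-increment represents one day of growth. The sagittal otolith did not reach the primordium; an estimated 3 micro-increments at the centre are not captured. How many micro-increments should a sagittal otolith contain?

247 micro-increments

Expected micro-increments over 250 days: 250.
Less the 3 uncaptured micro-increments: 250 − 3 = 247.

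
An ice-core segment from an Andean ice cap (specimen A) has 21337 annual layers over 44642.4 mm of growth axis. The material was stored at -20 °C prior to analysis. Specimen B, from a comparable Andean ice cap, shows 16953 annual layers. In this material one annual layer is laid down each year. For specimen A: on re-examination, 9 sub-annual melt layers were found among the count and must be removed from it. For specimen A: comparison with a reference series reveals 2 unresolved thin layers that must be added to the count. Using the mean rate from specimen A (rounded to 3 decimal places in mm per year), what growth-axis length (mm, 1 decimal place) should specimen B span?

35482.6 mm

Specimen A: adjusted count: 21337 − 9 + 2 = 21330 annual layers.
A: Mean rate = 44642.4 mm / 21330 years ≈ 2.093 mm/year.
B's length ≈ 2.093 × 16953 = 35482.6 mm.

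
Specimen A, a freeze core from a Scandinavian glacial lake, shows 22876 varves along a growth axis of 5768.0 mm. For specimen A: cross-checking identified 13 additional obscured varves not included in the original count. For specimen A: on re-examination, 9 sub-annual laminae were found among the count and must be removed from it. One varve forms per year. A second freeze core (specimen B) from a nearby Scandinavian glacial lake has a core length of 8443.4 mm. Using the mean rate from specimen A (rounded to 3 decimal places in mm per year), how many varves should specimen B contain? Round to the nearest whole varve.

Specimen A: true varve count = 22876 − 9 + 13 = 22880.
A: 5768.0 mm over 22880 years gives 5768.0 / 22880 ≈ 0.252 mm/yr.
For B, 8443.4 / 0.252 = 33505.56 years ≈ 33506 varves.

33506 varves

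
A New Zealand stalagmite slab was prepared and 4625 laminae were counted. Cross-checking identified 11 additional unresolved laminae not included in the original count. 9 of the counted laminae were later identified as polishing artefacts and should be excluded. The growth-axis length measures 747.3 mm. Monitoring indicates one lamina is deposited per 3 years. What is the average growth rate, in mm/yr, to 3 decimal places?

0.054 mm/yr

Adjusted count: 4625 − 9 + 11 = 4627 laminae.
Multiplying by 3 years per lamina: 4627 × 3 = 13881 years.
747.3 mm over 13881 years gives 747.3 / 13881 ≈ 0.054 mm/yr.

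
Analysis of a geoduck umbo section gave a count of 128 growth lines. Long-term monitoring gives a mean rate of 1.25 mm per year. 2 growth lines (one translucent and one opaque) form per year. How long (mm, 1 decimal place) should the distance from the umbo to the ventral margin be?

80.0 mm

Dividing by 2 growth lines per year: 128 / 2 = 64 years.
64 years at 1.25 mm/year gives 1.25 × 64 = 80.0 mm.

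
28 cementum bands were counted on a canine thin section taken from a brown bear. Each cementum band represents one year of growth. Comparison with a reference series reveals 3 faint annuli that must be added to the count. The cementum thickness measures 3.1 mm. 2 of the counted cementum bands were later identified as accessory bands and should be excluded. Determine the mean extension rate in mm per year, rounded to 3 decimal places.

0.107 mm per year

Correcting the raw count gives 28 − 2 + 3 = 29 true cementum bands.
Extension rate ≈ 3.1 / 29 = 0.107 mm per year.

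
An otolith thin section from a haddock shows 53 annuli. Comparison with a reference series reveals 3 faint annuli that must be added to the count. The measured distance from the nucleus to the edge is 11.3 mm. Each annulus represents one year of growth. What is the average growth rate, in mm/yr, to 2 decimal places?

After corrections the count is 53 + 3 = 56 annuli.
11.3 mm over 56 years gives 11.3 / 56 ≈ 0.20 mm/yr.

0.20 mm/yr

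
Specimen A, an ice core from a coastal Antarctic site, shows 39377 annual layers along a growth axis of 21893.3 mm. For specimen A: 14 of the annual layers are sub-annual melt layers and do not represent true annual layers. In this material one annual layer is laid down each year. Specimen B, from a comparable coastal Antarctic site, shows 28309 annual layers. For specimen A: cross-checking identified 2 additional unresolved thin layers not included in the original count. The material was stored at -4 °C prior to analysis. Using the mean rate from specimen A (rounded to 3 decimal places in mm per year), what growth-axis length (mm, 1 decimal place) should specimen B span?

Specimen A: true annual layer count = 39377 − 14 + 2 = 39365.
A: Extension rate ≈ 21893.3 / 39365 = 0.556 mm/year.
Length of B = 0.556 × 28309 = 15739.8 mm.

15739.8 mm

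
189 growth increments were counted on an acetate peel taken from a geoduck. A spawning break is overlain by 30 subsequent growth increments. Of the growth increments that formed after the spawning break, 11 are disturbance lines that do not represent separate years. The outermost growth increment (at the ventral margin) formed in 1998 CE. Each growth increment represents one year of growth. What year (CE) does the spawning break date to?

30 growth increments formed after the spawning break.
Excluding 11 false growth increments: 30 − 11 = 19.
1998 − 19 = 1979 CE.

1979 CE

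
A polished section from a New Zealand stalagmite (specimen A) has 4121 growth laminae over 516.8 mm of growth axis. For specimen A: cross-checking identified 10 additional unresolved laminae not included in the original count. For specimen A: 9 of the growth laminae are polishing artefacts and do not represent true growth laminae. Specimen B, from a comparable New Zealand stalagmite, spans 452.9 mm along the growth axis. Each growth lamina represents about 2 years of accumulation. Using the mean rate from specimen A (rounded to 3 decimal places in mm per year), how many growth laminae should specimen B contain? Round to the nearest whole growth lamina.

3594 growth laminae

Specimen A: after corrections the count is 4121 − 9 + 10 = 4122 growth laminae.
Specimen A: multiplying by 2 years per growth lamina: 4122 × 2 = 8244 years.
A: Mean rate = 516.8 mm / 8244 years ≈ 0.063 mm per year.
Specimen B: 452.9 mm / 0.063 mm per year = 7188.89 years; at 2 years per growth lamina that is 7188.89 / 2 ≈ 3594 growth laminae.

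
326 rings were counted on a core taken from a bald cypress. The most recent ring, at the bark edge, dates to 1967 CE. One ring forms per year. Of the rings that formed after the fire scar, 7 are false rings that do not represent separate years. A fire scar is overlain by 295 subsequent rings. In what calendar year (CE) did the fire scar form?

295 rings post-date the fire scar.
Excluding 7 false rings: 295 − 7 = 288.
Counting back 288 years from 1967 CE places the fire scar in 1967 − 288 = 1679 CE.

1679 CE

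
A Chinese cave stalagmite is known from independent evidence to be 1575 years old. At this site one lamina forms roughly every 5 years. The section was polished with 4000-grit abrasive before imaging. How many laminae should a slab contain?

315 laminae

Expected laminae: 1575 / 5 = 315.
So 315 laminae should be present.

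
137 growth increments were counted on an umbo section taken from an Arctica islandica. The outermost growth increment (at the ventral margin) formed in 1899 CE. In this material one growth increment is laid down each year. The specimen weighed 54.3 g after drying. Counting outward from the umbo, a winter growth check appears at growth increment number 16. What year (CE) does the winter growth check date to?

137 − 16 = 121 growth increments lie beyond the winter growth check toward the ventral margin.
The growth increment at the ventral margin is 1899 CE, so the winter growth check dates to 1899 − 121 = 1778 CE.

1778 CE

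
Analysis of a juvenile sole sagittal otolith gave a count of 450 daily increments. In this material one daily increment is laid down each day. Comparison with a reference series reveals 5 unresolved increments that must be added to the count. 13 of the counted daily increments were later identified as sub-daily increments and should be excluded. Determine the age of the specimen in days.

442 days

Correcting the raw count gives 450 − 13 + 5 = 442 true daily increments.
With a one-to-one daily increment periodicity this is 442 days.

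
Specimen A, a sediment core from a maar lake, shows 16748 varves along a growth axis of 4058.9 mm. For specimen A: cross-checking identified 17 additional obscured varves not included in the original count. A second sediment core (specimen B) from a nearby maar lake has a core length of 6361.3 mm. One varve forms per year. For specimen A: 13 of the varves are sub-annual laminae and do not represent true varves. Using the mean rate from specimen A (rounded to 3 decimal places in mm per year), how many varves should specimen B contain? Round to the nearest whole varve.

Specimen A: true varve count = 16748 − 13 + 17 = 16752.
A: Mean rate = 4058.9 mm / 16752 years ≈ 0.242 mm/yr.
B spans 6361.3 / 0.242 = 26286.36 years ≈ 26286 varves.

26286 varves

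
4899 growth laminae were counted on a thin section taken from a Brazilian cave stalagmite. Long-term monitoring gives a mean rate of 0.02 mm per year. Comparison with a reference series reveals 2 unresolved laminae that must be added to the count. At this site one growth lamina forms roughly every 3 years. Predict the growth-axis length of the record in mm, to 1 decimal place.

True growth lamina count = 4899 + 2 = 4901.
4901 growth laminae at 3 years each span 4901 × 3 = 14703 years.
Length ≈ 0.02 × 14703 = 294.1 mm.

294.1 mm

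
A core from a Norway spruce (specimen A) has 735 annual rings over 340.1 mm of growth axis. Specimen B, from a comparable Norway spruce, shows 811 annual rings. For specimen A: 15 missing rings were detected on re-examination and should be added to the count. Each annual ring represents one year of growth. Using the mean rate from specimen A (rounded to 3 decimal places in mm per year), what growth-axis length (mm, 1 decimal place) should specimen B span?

Specimen A: adjusted count: 735 + 15 = 750 annual rings.
A: Mean rate = 340.1 mm / 750 years ≈ 0.453 mm per year.
B's length ≈ 0.453 × 811 = 367.4 mm.

367.4 mm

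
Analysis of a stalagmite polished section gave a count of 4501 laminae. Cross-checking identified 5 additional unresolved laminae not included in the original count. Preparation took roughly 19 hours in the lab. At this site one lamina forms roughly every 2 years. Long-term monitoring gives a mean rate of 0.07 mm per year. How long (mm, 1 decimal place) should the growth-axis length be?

Adjusted count: 4501 + 5 = 4506 laminae.
4506 laminae at 2 years each span 4506 × 2 = 9012 years.
Length ≈ 0.07 × 9012 = 630.8 mm.

630.8 mm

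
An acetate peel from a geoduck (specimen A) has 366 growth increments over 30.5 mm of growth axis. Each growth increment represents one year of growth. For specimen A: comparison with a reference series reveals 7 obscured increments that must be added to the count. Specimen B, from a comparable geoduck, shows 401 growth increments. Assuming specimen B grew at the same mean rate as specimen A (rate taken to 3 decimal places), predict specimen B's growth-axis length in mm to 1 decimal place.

32.9 mm

Specimen A: true growth increment count = 366 + 7 = 373.
A: Extension rate ≈ 30.5 / 373 = 0.082 mm/year.
B's length ≈ 0.082 × 401 = 32.9 mm.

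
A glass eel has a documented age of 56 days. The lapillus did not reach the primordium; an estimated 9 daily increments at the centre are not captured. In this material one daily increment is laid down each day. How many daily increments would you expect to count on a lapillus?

47 daily increments

At one daily increment per day, 56 days correspond to 56 daily increments.
Subtracting the 9 daily increments not captured gives 56 − 9 = 47 daily increments in the record.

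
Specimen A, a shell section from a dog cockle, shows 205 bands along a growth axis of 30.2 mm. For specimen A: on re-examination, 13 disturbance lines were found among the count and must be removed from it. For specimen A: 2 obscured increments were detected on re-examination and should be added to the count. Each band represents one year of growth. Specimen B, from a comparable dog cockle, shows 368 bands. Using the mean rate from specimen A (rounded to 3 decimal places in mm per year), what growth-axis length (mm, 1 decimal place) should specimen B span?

Specimen A: adjusted count: 205 − 13 + 2 = 194 bands.
A: Mean rate = 30.2 mm / 194 years ≈ 0.156 mm/year.
For B, 0.156 mm/year × 368 years = 57.4 mm.

57.4 mm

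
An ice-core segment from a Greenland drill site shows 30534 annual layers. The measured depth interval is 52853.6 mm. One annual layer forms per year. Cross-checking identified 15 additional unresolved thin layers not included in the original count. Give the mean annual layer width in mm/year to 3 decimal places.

1.730 mm/year

Correcting the raw count gives 30534 + 15 = 30549 true annual layers.
Extension rate ≈ 52853.6 / 30549 = 1.730 mm/year.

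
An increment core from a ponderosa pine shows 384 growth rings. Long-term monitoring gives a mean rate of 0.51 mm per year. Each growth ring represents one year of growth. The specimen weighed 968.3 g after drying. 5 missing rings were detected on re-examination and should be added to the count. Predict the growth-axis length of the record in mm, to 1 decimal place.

Correcting the raw count gives 384 + 5 = 389 true growth rings.
389 years at 0.51 mm/year gives 0.51 × 389 = 198.4 mm.

198.4 mm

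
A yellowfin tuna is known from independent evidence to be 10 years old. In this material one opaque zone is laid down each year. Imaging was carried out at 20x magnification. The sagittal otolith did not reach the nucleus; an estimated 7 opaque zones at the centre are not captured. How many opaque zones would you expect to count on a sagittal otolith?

3 opaque zones

At one opaque zone per year, 10 years correspond to 10 opaque zones.
10 − 7 missed = 3 opaque zones expected in the prepared section.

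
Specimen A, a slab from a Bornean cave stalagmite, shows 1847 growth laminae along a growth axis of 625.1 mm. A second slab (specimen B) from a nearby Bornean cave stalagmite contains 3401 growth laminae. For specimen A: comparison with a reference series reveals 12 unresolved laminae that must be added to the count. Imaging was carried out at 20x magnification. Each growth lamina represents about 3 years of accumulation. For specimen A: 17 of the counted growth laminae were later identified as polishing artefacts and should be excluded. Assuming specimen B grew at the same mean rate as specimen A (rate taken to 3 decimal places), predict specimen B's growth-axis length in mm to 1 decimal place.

Specimen A: true growth lamina count = 1847 − 17 + 12 = 1842.
Specimen A: multiplying by 3 years per growth lamina: 1842 × 3 = 5526 years.
A: Extension rate ≈ 625.1 / 5526 = 0.113 mm/year.
Specimen B: at 3 years per growth lamina, 3401 × 3 = 10203 years. B's length ≈ 0.113 × 10203 = 1152.9 mm.

1152.9 mm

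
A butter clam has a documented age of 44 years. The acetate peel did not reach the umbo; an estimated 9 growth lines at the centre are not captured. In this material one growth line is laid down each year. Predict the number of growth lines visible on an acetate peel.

One growth line per year gives 44 growth lines over 44 years.
Less the 9 uncaptured growth lines: 44 − 9 = 35.

35 growth lines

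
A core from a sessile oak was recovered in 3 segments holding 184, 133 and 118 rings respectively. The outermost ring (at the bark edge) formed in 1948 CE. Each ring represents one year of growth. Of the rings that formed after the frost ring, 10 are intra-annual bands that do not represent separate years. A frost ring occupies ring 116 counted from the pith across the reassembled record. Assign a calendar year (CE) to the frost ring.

Total rings = 184 + 133 + 118 = 435.
The frost ring sits at ring 116 from the pith, so 435 − 116 = 319 rings formed after it.
Excluding 10 false rings: 319 − 10 = 309.
1948 − 309 = 1639 CE.

1639 CE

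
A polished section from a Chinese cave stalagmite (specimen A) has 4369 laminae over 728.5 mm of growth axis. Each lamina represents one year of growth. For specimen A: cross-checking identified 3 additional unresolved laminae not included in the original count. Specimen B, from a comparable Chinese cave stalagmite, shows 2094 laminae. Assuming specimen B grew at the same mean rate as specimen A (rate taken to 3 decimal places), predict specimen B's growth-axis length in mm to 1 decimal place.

Specimen A: adjusted count: 4369 + 3 = 4372 laminae.
A: Mean rate = 728.5 mm / 4372 years ≈ 0.167 mm/yr.
B's length ≈ 0.167 × 2094 = 349.7 mm.

349.7 mm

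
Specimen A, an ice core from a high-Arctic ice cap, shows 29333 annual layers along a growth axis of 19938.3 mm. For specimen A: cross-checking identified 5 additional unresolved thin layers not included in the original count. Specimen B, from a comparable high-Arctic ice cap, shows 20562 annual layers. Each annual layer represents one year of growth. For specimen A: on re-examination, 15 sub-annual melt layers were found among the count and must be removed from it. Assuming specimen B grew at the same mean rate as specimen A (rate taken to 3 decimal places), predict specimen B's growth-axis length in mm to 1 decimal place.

Specimen A: true annual layer count = 29333 − 15 + 5 = 29323.
A: 19938.3 mm over 29323 years gives 19938.3 / 29323 ≈ 0.680 mm/year.
B's length ≈ 0.680 × 20562 = 13982.2 mm.

13982.2 mm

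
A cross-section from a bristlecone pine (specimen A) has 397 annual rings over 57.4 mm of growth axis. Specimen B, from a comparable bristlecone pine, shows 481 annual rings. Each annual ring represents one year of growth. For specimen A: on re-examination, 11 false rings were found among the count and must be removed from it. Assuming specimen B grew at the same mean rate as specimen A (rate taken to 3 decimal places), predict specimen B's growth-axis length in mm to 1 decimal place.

Specimen A: after corrections the count is 397 − 11 = 386 annual rings.
A: Extension rate ≈ 57.4 / 386 = 0.149 mm per year.
For B, 0.149 mm/year × 481 years = 71.7 mm.

71.7 mm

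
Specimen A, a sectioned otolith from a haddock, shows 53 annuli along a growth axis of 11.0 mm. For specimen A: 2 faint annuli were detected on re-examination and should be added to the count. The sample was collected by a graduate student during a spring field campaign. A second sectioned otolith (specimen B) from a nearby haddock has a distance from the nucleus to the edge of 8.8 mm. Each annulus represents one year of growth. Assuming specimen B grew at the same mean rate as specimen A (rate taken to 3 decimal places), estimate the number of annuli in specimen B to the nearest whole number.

Specimen A: adjusted count: 53 + 2 = 55 annuli.
A: 11.0 mm over 55 years gives 11.0 / 55 ≈ 0.200 mm/year.
Specimen B: 8.8 mm / 0.200 mm per year = 44.00 years ≈ 44 annuli.

44 annuli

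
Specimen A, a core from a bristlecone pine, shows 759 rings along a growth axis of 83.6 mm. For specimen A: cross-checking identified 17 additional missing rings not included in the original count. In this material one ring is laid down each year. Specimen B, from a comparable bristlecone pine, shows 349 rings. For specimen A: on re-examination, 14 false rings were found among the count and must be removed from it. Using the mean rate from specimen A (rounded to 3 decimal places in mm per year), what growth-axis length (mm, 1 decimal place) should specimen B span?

Specimen A: true ring count = 759 − 14 + 17 = 762.
A: Mean rate = 83.6 mm / 762 years ≈ 0.110 mm/yr.
B's length ≈ 0.110 × 349 = 38.4 mm.

38.4 mm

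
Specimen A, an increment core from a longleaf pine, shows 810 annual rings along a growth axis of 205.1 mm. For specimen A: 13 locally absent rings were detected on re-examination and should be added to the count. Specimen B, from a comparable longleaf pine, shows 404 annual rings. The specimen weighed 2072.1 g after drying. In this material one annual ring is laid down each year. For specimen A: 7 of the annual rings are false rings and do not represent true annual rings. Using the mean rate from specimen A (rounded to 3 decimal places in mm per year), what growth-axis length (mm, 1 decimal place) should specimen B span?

101.4 mm

Specimen A: correcting the raw count gives 810 − 7 + 13 = 816 true annual rings.
A: Extension rate ≈ 205.1 / 816 = 0.251 mm/year.
Length of B = 0.251 × 404 = 101.4 mm.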